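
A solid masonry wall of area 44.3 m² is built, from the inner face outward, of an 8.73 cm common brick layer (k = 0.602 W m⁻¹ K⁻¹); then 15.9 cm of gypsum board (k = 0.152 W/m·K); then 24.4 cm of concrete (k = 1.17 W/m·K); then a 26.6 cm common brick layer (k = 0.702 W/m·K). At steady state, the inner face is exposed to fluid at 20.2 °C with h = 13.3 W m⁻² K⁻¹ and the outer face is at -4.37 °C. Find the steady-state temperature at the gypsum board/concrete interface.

T = 3.42 °C

Series thermal resistances, inner to outer:
  R_conv,in = 1/(hA) = 1/(13.3·44.3) = 0.001697 K/W
  R_common brick = L/(kA) = 0.0873/(0.602·44.3) = 0.003274 K/W
  R_gypsum board = L/(kA) = 0.159/(0.152·44.3) = 0.02361 K/W
  R_concrete = L/(kA) = 0.244/(1.17·44.3) = 0.004708 K/W
  R_common brick = L/(kA) = 0.266/(0.702·44.3) = 0.008553 K/W
ΣR = 0.001697 + 0.003274 + 0.02361 + 0.004708 + 0.008553 = 0.04184 K/W
Q = ΔT/ΣR = (20.2 °C − -4.37 °C)/0.04184 = 587.2 W
From the inner boundary to the gypsum board/concrete interface, ΣR_partial = 0.02858 K/W.
T_interface = T_in − Q·ΣR_partial = 20.2 °C − (587.2)(0.02858) = 3.42 °C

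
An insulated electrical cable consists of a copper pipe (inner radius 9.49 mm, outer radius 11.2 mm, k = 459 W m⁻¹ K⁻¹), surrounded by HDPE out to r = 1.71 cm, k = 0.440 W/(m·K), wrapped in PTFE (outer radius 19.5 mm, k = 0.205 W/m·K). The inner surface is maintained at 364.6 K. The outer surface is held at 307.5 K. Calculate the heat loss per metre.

Resistance network (inner→outer):
  R'_copper = ln(0.0112/0.00949)/(2πk) = 0.1657/(2π·459) = 5.745×10^-5 m·K/W
  R'_HDPE = ln(0.0171/0.0112)/(2πk) = 0.4232/(2π·0.440) = 0.1531 m·K/W
  R'_PTFE = ln(0.0195/0.0171)/(2πk) = 0.1313/(2π·0.205) = 0.1020 m·K/W
ΣR = 5.745×10^-5 + 0.1531 + 0.1020 = 0.2552 m·K/W
Q' = ΔT/ΣR = (364.6 K − 307.5 K)/0.2552 = 224 W/m

Q' = 224 W/m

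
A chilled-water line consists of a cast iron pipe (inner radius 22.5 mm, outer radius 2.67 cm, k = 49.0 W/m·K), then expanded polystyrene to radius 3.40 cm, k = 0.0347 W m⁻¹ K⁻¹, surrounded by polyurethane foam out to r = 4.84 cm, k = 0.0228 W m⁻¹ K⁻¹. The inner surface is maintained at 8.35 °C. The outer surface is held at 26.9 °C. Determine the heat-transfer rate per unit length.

Resistance network (inner→outer):
  R'_cast iron = ln(0.0267/0.0225)/(2πk) = 0.1711/(2π·49.0) = 5.559×10^-4 m·K/W
  R'_expanded polystyrene = ln(0.0340/0.0267)/(2πk) = 0.2417/(2π·0.0347) = 1.109 m·K/W
  R'_polyurethane foam = ln(0.0484/0.0340)/(2πk) = 0.3531/(2π·0.0228) = 2.465 m·K/W
ΣR = 5.559×10^-4 + 1.109 + 2.465 = 3.575 m·K/W
Q' = ΔT/ΣR = (8.35 °C − 26.9 °C)/3.575 = -5.19 W/m
(Negative Q' ⇒ heat flows inward; heat gain = 5.19 W/m.)

Q' = 5.19 W/m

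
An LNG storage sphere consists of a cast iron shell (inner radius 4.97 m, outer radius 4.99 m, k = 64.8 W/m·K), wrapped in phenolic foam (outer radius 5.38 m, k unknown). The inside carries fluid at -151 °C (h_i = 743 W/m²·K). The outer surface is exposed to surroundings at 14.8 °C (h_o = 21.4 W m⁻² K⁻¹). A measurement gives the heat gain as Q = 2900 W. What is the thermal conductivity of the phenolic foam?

k = 0.0203 W/m·K

ΣR = ΔT/Q = |-151 − 14.8|/2900 = 0.05717 K/W
Known resistances:
  R_conv,in = 1/(4πr²h) = 1/(4π·4.97²·743) = 4.336×10^-6 K/W
  R_cast iron = (1/4.97 − 1/4.99)/(4πk) = 8.064×10^-4/(4π·64.8) = 9.903×10^-7 K/W
  R_conv,out = 1/(4πr²h) = 1/(4π·5.38²·21.4) = 1.285×10^-4 K/W
R_phenolic foam = ΣR − ΣR_known = 0.05717 − 1.338×10^-4 = 0.05704 K/W
(1/r₁−1/r₂)/(4πk) = 0.05704 ⇒ k = 0.01453/(4π·0.05704) = 0.0203 W/m·K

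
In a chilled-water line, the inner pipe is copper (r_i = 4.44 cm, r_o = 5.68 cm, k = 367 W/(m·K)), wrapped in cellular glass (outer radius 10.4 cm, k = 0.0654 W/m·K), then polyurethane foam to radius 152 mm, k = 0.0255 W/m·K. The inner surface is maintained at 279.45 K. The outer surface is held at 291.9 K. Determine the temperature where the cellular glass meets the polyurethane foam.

Treat each layer as a resistance in series:
  R'_copper = ln(0.0568/0.0444)/(2πk) = 0.2463/(2π·367) = 1.068×10^-4 m·K/W
  R'_cellular glass = ln(0.104/0.0568)/(2πk) = 0.6049/(2π·0.0654) = 1.472 m·K/W
  R'_polyurethane foam = ln(0.152/0.104)/(2πk) = 0.3795/(2π·0.0255) = 2.369 m·K/W
ΣR = 1.068×10^-4 + 1.472 + 2.369 = 3.841 m·K/W
Q' = ΔT/ΣR = (279.45 K − 291.9 K)/3.841 = -3.241 W/m
From the inner boundary to the cellular glass/polyurethane foam interface, ΣR_partial = 1.472 m·K/W.
T_interface = T_in − Q'·ΣR_partial = 279.45 K − (-3.241)(1.472) = 284.2 K

T = 284.2 K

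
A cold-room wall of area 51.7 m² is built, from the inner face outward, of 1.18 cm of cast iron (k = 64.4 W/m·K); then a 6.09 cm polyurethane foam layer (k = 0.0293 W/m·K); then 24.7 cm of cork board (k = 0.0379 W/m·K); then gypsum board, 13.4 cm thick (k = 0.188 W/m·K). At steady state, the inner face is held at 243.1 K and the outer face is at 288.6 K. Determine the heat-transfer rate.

Resistance network (inner→outer):
  R_cast iron = L/(kA) = 0.0118/(64.4·51.7) = 3.544×10^-6 K/W
  R_polyurethane foam = L/(kA) = 0.0609/(0.0293·51.7) = 0.04020 K/W
  R_cork board = L/(kA) = 0.247/(0.0379·51.7) = 0.1261 K/W
  R_gypsum board = L/(kA) = 0.134/(0.188·51.7) = 0.01379 K/W
ΣR = 3.544×10^-6 + 0.04020 + 0.1261 + 0.01379 = 0.1801 K/W
Q = ΔT/ΣR = (243.1 K − 288.6 K)/0.1801 = -253 W
(Negative Q ⇒ heat flows inward; heat gain = 253 W.)

Q = 253 W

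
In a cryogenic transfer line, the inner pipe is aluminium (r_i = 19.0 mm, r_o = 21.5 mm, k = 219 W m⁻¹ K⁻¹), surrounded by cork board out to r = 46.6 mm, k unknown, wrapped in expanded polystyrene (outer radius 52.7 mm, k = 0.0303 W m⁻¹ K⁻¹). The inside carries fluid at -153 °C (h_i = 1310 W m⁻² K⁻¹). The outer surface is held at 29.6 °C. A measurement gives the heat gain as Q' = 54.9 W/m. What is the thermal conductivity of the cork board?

k = 0.0461 W/m·K

ΣR = ΔT/Q' = |-153 − 29.6|/54.9 = 3.326 m·K/W
Known resistances:
  R'_conv,in = 1/(2πr h) = 1/(2π·0.0190·1310) = 0.006394 m·K/W
  R'_aluminium = ln(0.0215/0.0190)/(2πk) = 0.1236/(2π·219) = 8.983×10^-5 m·K/W
  R'_expanded polystyrene = ln(0.0527/0.0466)/(2πk) = 0.1230/(2π·0.0303) = 0.6462 m·K/W
R_cork board = ΣR − ΣR_known = 3.326 − 0.6527 = 2.673 m·K/W
ln(r₂/r₁)/(2πk) = 2.673 ⇒ k = 0.7735/(2π·2.673) = 0.0461 W/m·K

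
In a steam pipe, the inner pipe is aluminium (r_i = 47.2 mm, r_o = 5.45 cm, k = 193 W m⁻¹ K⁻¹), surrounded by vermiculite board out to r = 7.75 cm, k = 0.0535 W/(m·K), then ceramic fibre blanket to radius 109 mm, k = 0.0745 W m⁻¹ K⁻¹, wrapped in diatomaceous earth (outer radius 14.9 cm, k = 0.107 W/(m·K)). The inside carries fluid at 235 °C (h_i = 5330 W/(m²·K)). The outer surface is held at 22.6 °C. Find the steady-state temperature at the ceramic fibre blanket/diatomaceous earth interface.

Resistance network (inner→outer):
  R'_conv,in = 1/(2πr h) = 1/(2π·0.0472·5330) = 6.326×10^-4 m·K/W
  R'_aluminium = ln(0.0545/0.0472)/(2πk) = 0.1438/(2π·193) = 1.186×10^-4 m·K/W
  R'_vermiculite board = ln(0.0775/0.0545)/(2πk) = 0.3521/(2π·0.0535) = 1.047 m·K/W
  R'_ceramic fibre blanket = ln(0.109/0.0775)/(2πk) = 0.3411/(2π·0.0745) = 0.7286 m·K/W
  R'_diatomaceous earth = ln(0.149/0.109)/(2πk) = 0.3126/(2π·0.107) = 0.4650 m·K/W
ΣR = 6.326×10^-4 + 1.186×10^-4 + 1.047 + 0.7286 + 0.4650 = 2.241 m·K/W
Q' = ΔT/ΣR = (235 °C − 22.6 °C)/2.241 = 94.78 W/m
From the inner boundary to the ceramic fibre blanket/diatomaceous earth interface, ΣR_partial = 1.776 m·K/W.
T_interface = T_in − Q'·ΣR_partial = 235 °C − (94.78)(1.776) = 66.7 °C

T = 66.7 °C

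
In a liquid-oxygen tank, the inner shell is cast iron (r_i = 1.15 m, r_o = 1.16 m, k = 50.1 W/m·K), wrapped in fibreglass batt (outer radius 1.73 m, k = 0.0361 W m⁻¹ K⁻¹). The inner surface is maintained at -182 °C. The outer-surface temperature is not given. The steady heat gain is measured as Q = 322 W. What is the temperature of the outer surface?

T_out = 19.6 °C

Series resistances:
  R_cast iron = (1/1.15 − 1/1.16)/(4πk) = 0.007496/(4π·50.1) = 1.191×10^-5 K/W
  R_fibreglass batt = (1/1.16 − 1/1.73)/(4πk) = 0.2840/(4π·0.0361) = 0.6261 K/W
ΣR = 0.6261 K/W
ΔT = Q·ΣR = 322 × 0.6261 = 201.6 K
Heat flows inward, so T_out = T_in + ΔT = -182 + 201.6 = 19.6 °C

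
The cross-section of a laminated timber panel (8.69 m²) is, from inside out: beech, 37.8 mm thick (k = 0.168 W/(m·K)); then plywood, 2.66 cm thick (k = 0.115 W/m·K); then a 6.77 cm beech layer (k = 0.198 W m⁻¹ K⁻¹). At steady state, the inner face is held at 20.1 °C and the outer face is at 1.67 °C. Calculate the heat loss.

Q = 201 W

Resistance network (inner→outer):
  R_beech = L/(kA) = 0.0378/(0.168·8.69) = 0.02589 K/W
  R_plywood = L/(kA) = 0.0266/(0.115·8.69) = 0.02662 K/W
  R_beech = L/(kA) = 0.0677/(0.198·8.69) = 0.03935 K/W
ΣR = 0.02589 + 0.02662 + 0.03935 = 0.09186 K/W
Q = ΔT/ΣR = (20.1 °C − 1.67 °C)/0.09186 = 201 W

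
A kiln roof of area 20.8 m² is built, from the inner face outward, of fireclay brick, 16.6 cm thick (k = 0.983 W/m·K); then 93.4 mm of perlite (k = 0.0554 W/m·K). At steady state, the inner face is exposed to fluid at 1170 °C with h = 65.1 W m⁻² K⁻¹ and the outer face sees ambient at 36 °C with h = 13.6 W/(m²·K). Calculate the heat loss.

Q = 12100 W

Series thermal resistances, inner to outer:
  R_conv,in = 1/(hA) = 1/(65.1·20.8) = 7.385×10^-4 K/W
  R_fireclay brick = L/(kA) = 0.166/(0.983·20.8) = 0.008119 K/W
  R_perlite = L/(kA) = 0.0934/(0.0554·20.8) = 0.08105 K/W
  R_conv,out = 1/(hA) = 1/(13.6·20.8) = 0.003535 K/W
ΣR = 7.385×10^-4 + 0.008119 + 0.08105 + 0.003535 = 0.09344 K/W
Q = ΔT/ΣR = (1170 °C − 36 °C)/0.09344 = 12100 W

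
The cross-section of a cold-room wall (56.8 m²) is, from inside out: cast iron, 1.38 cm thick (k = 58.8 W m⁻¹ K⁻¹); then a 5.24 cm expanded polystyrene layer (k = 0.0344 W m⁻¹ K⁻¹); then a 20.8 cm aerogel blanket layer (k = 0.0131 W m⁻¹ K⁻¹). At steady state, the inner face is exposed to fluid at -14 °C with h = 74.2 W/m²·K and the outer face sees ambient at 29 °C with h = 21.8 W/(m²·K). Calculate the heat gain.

Q = 140 W

Series thermal resistances, inner to outer:
  R_conv,in = 1/(hA) = 1/(74.2·56.8) = 2.373×10^-4 K/W
  R_cast iron = L/(kA) = 0.0138/(58.8·56.8) = 4.132×10^-6 K/W
  R_expanded polystyrene = L/(kA) = 0.0524/(0.0344·56.8) = 0.02682 K/W
  R_aerogel blanket = L/(kA) = 0.208/(0.0131·56.8) = 0.2795 K/W
  R_conv,out = 1/(hA) = 1/(21.8·56.8) = 8.076×10^-4 K/W
ΣR = 2.373×10^-4 + 4.132×10^-6 + 0.02682 + 0.2795 + 8.076×10^-4 = 0.3074 K/W
Q = ΔT/ΣR = (-14 °C − 29 °C)/0.3074 = -140 W
(Negative Q ⇒ heat flows inward; heat gain = 140 W.)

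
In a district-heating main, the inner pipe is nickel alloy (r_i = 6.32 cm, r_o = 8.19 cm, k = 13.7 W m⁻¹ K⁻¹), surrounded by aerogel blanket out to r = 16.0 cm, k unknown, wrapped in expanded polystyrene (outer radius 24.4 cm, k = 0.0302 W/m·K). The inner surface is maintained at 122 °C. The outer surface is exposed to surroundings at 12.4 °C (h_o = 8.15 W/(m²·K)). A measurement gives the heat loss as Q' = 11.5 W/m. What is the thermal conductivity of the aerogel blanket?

ΣR = ΔT/Q' = |122 − 12.4|/11.5 = 9.530 m·K/W
Known resistances:
  R'_nickel alloy = ln(0.0819/0.0632)/(2πk) = 0.2592/(2π·13.7) = 0.003011 m·K/W
  R'_expanded polystyrene = ln(0.244/0.160)/(2πk) = 0.4220/(2π·0.0302) = 2.224 m·K/W
  R'_conv,out = 1/(2πr h) = 1/(2π·0.244·8.15) = 0.08003 m·K/W
R_aerogel blanket = ΣR − ΣR_known = 9.530 − 2.307 = 7.223 m·K/W
ln(r₂/r₁)/(2πk) = 7.223 ⇒ k = 0.6697/(2π·7.223) = 0.0148 W/m·K

k = 0.0148 W/m·K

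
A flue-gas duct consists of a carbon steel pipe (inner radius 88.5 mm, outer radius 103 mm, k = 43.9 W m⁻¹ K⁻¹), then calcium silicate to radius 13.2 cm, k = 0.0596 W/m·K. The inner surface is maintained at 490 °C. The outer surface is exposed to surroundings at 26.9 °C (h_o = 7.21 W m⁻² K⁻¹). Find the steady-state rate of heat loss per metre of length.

Treat each layer as a resistance in series:
  R'_carbon steel = ln(0.103/0.0885)/(2πk) = 0.1517/(2π·43.9) = 5.501×10^-4 m·K/W
  R'_calcium silicate = ln(0.132/0.103)/(2πk) = 0.2481/(2π·0.0596) = 0.6625 m·K/W
  R'_conv,out = 1/(2πr h) = 1/(2π·0.132·7.21) = 0.1672 m·K/W
ΣR = 5.501×10^-4 + 0.6625 + 0.1672 = 0.8303 m·K/W
Q' = ΔT/ΣR = (490 °C − 26.9 °C)/0.8303 = 558 W/m

Q' = 558 W/m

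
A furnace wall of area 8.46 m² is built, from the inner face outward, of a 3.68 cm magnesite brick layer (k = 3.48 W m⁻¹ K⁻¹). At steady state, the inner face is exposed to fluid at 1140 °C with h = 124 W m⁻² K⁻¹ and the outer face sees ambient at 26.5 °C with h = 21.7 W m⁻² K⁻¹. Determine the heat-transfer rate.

Resistance network (inner→outer):
  R_conv,in = 1/(hA) = 1/(124·8.46) = 9.533×10^-4 K/W
  R_magnesite brick = L/(kA) = 0.0368/(3.48·8.46) = 0.001250 K/W
  R_conv,out = 1/(hA) = 1/(21.7·8.46) = 0.005447 K/W
ΣR = 9.533×10^-4 + 0.001250 + 0.005447 = 0.007650 K/W
Q = ΔT/ΣR = (1140 °C − 26.5 °C)/0.007650 = 1.46×10^5 W

Q = 146 kW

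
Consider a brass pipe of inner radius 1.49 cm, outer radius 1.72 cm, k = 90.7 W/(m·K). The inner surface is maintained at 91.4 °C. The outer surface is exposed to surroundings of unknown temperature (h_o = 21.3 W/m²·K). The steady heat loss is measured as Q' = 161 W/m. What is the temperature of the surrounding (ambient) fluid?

T_out = 21.4 °C

Series resistances:
  R'_brass = ln(0.0172/0.0149)/(2πk) = 0.1435/(2π·90.7) = 2.519×10^-4 m·K/W
  R'_conv,out = 1/(2πr h) = 1/(2π·0.0172·21.3) = 0.4344 m·K/W
ΣR = 0.4347 m·K/W
ΔT = Q'·ΣR = 161 × 0.4347 = 69.99 K
Heat flows outward, so T_out = T_in − ΔT = 91.4 − 69.99 = 21.4 °C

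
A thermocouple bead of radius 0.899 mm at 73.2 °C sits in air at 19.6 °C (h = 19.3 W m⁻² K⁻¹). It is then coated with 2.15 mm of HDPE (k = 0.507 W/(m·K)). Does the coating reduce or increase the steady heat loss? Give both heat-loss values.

increases: 0.0105 → 0.0946 W

Critical radius for a sphere: r_cr = 2k/h = 0.0525 m = 5.25 cm.
Outer radius after coating: r₂ = 8.99×10^-4 + 0.00215 = 0.003049 m.
Since r₁ < r_cr and r₂ ≤ r_cr, the coating moves toward the maximum at r_cr — heat loss rises.
Bare: R = 1/(4πr₁²h) = 5102 K/W; Q = 53.6/5102 = 0.0105 W.
Coated: R = R_cond + R_conv = 566.6 K/W; Q = 53.6/566.6 = 0.0946 W.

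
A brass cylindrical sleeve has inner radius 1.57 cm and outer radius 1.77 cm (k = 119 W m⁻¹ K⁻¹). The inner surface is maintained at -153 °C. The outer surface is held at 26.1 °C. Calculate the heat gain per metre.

Q' = 2πk·ΔT/ln(r₂/r₁) = 2π × 119 × 179.1 / ln(0.0177/0.0157) = 1.12×10^6 W/m

Q' = 1120 kW/m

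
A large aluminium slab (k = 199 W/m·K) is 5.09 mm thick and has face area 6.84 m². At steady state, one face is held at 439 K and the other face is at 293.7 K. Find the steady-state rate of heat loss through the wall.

Q = kA·ΔT/L = 199 × 6.84 × |439 K − 293.7 K| / 0.00509 = 3.89×10^7 W

Q = 38900 kW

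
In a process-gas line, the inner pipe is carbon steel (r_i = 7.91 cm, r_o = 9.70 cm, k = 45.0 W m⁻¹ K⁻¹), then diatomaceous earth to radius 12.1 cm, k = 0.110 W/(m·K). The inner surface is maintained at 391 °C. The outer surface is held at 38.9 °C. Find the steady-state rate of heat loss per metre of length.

Treat each layer as a resistance in series:
  R'_carbon steel = ln(0.0970/0.0791)/(2πk) = 0.2040/(2π·45.0) = 7.215×10^-4 m·K/W
  R'_diatomaceous earth = ln(0.121/0.0970)/(2πk) = 0.2211/(2π·0.110) = 0.3199 m·K/W
ΣR = 7.215×10^-4 + 0.3199 = 0.3206 m·K/W
Q' = ΔT/ΣR = (391 °C − 38.9 °C)/0.3206 = 1100 W/m

Q' = 1100 W/m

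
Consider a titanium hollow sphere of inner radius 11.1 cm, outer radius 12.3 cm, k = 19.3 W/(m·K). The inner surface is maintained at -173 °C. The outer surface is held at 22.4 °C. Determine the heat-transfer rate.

Q = 4πk·ΔT/(1/r₁ − 1/r₂) = 4π × 19.3 × 195.4 / (1/0.111 − 1/0.123) = 53900 W

Q = 53900 W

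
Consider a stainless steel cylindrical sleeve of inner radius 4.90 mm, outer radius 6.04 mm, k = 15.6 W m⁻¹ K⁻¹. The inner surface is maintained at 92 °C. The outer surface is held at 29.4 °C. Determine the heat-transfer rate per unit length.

Q' = 2πk·ΔT/ln(r₂/r₁) = 2π × 15.6 × 62.6 / ln(0.00604/0.00490) = 29300 W/m

Q' = 29.3 kW/m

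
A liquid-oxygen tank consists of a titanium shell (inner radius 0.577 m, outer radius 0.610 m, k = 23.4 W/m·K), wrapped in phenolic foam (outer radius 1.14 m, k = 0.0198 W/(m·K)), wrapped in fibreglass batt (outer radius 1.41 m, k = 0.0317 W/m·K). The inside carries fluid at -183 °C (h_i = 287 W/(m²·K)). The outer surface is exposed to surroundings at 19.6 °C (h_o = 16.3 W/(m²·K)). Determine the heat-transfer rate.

Treat each layer as a resistance in series:
  R_conv,in = 1/(4πr²h) = 1/(4π·0.577²·287) = 8.328×10^-4 K/W
  R_titanium = (1/0.577 − 1/0.610)/(4πk) = 0.09376/(4π·23.4) = 3.188×10^-4 K/W
  R_phenolic foam = (1/0.610 − 1/1.14)/(4πk) = 0.7622/(4π·0.0198) = 3.063 K/W
  R_fibreglass batt = (1/1.14 − 1/1.41)/(4πk) = 0.1680/(4π·0.0317) = 0.4217 K/W
  R_conv,out = 1/(4πr²h) = 1/(4π·1.41²·16.3) = 0.002456 K/W
ΣR = 8.328×10^-4 + 3.188×10^-4 + 3.063 + 0.4217 + 0.002456 = 3.488 K/W
Q = ΔT/ΣR = (-183 °C − 19.6 °C)/3.488 = -58.1 W
(Negative Q ⇒ heat flows inward; heat gain = 58.1 W.)

Q = 58.1 W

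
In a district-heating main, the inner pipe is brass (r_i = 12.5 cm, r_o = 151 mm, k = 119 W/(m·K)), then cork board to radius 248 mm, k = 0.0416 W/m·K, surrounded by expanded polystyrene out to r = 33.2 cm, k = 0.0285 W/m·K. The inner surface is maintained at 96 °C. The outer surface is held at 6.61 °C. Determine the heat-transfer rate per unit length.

Q' = 25.3 W/m

Treat each layer as a resistance in series:
  R'_brass = ln(0.151/0.125)/(2πk) = 0.1890/(2π·119) = 2.527×10^-4 m·K/W
  R'_cork board = ln(0.248/0.151)/(2πk) = 0.4961/(2π·0.0416) = 1.898 m·K/W
  R'_expanded polystyrene = ln(0.332/0.248)/(2πk) = 0.2917/(2π·0.0285) = 1.629 m·K/W
ΣR = 2.527×10^-4 + 1.898 + 1.629 = 3.527 m·K/W
Q' = ΔT/ΣR = (96 °C − 6.61 °C)/3.527 = 25.3 W/m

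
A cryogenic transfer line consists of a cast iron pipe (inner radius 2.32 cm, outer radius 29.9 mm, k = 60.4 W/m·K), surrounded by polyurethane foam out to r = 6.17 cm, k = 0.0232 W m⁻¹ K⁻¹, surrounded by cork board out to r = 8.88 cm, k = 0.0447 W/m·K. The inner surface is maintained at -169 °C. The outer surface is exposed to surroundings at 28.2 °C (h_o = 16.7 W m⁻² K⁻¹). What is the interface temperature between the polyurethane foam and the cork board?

T = -15.2 °C

Resistance network (inner→outer):
  R'_cast iron = ln(0.0299/0.0232)/(2πk) = 0.2537/(2π·60.4) = 6.685×10^-4 m·K/W
  R'_polyurethane foam = ln(0.0617/0.0299)/(2πk) = 0.7244/(2π·0.0232) = 4.970 m·K/W
  R'_cork board = ln(0.0888/0.0617)/(2πk) = 0.3641/(2π·0.0447) = 1.296 m·K/W
  R'_conv,out = 1/(2πr h) = 1/(2π·0.0888·16.7) = 0.1073 m·K/W
ΣR = 6.685×10^-4 + 4.970 + 1.296 + 0.1073 = 6.374 m·K/W
Q' = ΔT/ΣR = (-169 °C − 28.2 °C)/6.374 = -30.94 W/m
From the inner boundary to the polyurethane foam/cork board interface, ΣR_partial = 4.971 m·K/W.
T_interface = T_in − Q'·ΣR_partial = -169 °C − (-30.94)(4.971) = -15.2 °C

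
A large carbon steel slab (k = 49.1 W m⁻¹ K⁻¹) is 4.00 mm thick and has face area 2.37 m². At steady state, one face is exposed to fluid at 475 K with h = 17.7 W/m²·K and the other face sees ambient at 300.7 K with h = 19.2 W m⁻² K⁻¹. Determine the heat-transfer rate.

Resistance network (inner→outer):
  R_conv,in = 1/(hA) = 1/(17.7·2.37) = 0.02384 K/W
  R_carbon steel = L/(kA) = 0.00400/(49.1·2.37) = 3.437×10^-5 K/W
  R_conv,out = 1/(hA) = 1/(19.2·2.37) = 0.02198 K/W
ΣR = 0.02384 + 3.437×10^-5 + 0.02198 = 0.04585 K/W
Q = ΔT/ΣR = (475 K − 300.7 K)/0.04585 = 3800 W

Q = 3800 W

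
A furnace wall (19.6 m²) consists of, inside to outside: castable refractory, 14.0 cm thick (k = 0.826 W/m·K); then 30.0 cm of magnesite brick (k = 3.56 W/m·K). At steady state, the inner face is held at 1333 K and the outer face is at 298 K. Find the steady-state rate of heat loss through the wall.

Q = 79.9 kW

Resistance network (inner→outer):
  R_castable refractory = L/(kA) = 0.140/(0.826·19.6) = 0.008648 K/W
  R_magnesite brick = L/(kA) = 0.300/(3.56·19.6) = 0.004299 K/W
ΣR = 0.008648 + 0.004299 = 0.01295 K/W
Q = ΔT/ΣR = (1333 K − 298 K)/0.01295 = 79900 W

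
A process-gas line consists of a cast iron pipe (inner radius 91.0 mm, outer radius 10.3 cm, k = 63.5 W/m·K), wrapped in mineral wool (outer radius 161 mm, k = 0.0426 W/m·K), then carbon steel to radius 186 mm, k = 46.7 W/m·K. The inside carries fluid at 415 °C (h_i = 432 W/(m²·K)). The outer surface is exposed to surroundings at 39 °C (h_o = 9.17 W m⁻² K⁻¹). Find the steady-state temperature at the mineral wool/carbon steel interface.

T = 59.0 °C

Treat each layer as a resistance in series:
  R'_conv,in = 1/(2πr h) = 1/(2π·0.0910·432) = 0.004049 m·K/W
  R'_cast iron = ln(0.103/0.0910)/(2πk) = 0.1239/(2π·63.5) = 3.105×10^-4 m·K/W
  R'_mineral wool = ln(0.161/0.103)/(2πk) = 0.4467/(2π·0.0426) = 1.669 m·K/W
  R'_carbon steel = ln(0.186/0.161)/(2πk) = 0.1443/(2π·46.7) = 4.919×10^-4 m·K/W
  R'_conv,out = 1/(2πr h) = 1/(2π·0.186·9.17) = 0.09331 m·K/W
ΣR = 0.004049 + 3.105×10^-4 + 1.669 + 4.919×10^-4 + 0.09331 = 1.767 m·K/W
Q' = ΔT/ΣR = (415 °C − 39 °C)/1.767 = 212.8 W/m
From the inner boundary to the mineral wool/carbon steel interface, ΣR_partial = 1.673 m·K/W.
T_interface = T_in − Q'·ΣR_partial = 415 °C − (212.8)(1.673) = 59.0 °C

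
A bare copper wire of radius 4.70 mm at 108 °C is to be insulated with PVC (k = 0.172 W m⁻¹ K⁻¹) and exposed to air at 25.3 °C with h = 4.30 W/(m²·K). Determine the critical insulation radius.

For a cylinder, r_cr = k_ins/h = 0.172/4.30 = 0.0400 m = 4.00 cm

r_cr = 4.00 cm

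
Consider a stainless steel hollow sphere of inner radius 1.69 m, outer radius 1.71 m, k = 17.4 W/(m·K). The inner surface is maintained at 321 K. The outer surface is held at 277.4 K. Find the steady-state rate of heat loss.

Q = 4πk·ΔT/(1/r₁ − 1/r₂) = 4π × 17.4 × 43.6 / (1/1.69 − 1/1.71) = 1.38×10^6 W

Q = 1.38×10^6 W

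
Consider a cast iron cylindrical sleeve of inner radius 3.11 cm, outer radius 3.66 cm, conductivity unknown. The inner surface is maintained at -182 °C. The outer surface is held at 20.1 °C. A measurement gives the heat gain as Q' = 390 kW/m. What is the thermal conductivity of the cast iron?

k = 50.0 W/m·K

ΣR = ΔT/Q' = |-182 − 20.1|/3.90×10^5 = 5.182×10^-4 m·K/W
ln(r₂/r₁)/(2πk) = 5.182×10^-4 ⇒ k = 0.1628/(2π·5.182×10^-4) = 50.0 W/m·K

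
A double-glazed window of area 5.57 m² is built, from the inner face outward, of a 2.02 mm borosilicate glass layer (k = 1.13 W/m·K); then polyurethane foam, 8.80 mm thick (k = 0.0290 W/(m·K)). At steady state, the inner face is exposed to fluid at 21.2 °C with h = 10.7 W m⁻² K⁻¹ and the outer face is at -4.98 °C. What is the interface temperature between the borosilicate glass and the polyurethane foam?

Series thermal resistances, inner to outer:
  R_conv,in = 1/(hA) = 1/(10.7·5.57) = 0.01678 K/W
  R_borosilicate glass = L/(kA) = 0.00202/(1.13·5.57) = 3.209×10^-4 K/W
  R_polyurethane foam = L/(kA) = 0.00880/(0.0290·5.57) = 0.05448 K/W
ΣR = 0.01678 + 3.209×10^-4 + 0.05448 = 0.07158 K/W
Q = ΔT/ΣR = (21.2 °C − -4.98 °C)/0.07158 = 365.7 W
From the inner boundary to the borosilicate glass/polyurethane foam interface, ΣR_partial = 0.01710 K/W.
T_interface = T_in − Q·ΣR_partial = 21.2 °C − (365.7)(0.01710) = 14.9 °C

T = 14.9 °C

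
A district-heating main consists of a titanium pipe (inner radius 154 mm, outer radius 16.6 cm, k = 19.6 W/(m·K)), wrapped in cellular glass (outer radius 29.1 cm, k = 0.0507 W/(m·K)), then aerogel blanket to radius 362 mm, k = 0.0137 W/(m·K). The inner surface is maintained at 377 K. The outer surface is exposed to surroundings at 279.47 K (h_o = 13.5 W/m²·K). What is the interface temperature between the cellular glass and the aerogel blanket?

Treat each layer as a resistance in series:
  R'_titanium = ln(0.166/0.154)/(2πk) = 0.07504/(2π·19.6) = 6.093×10^-4 m·K/W
  R'_cellular glass = ln(0.291/0.166)/(2πk) = 0.5613/(2π·0.0507) = 1.762 m·K/W
  R'_aerogel blanket = ln(0.362/0.291)/(2πk) = 0.2183/(2π·0.0137) = 2.536 m·K/W
  R'_conv,out = 1/(2πr h) = 1/(2π·0.362·13.5) = 0.03257 m·K/W
ΣR = 6.093×10^-4 + 1.762 + 2.536 + 0.03257 = 4.331 m·K/W
Q' = ΔT/ΣR = (377 K − 279.47 K)/4.331 = 22.52 W/m
From the inner boundary to the cellular glass/aerogel blanket interface, ΣR_partial = 1.763 m·K/W.
T_interface = T_in − Q'·ΣR_partial = 377 K − (22.52)(1.763) = 337.3 K

T = 337.3 K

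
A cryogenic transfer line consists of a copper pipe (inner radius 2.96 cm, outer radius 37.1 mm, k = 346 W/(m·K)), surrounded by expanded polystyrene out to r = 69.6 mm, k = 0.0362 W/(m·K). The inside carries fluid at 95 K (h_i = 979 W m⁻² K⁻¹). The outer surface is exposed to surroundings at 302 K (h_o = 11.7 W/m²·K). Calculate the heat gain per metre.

Resistance network (inner→outer):
  R'_conv,in = 1/(2πr h) = 1/(2π·0.0296·979) = 0.005492 m·K/W
  R'_copper = ln(0.0371/0.0296)/(2πk) = 0.2258/(2π·346) = 1.039×10^-4 m·K/W
  R'_expanded polystyrene = ln(0.0696/0.0371)/(2πk) = 0.6291/(2π·0.0362) = 2.766 m·K/W
  R'_conv,out = 1/(2πr h) = 1/(2π·0.0696·11.7) = 0.1954 m·K/W
ΣR = 0.005492 + 1.039×10^-4 + 2.766 + 0.1954 = 2.967 m·K/W
Q' = ΔT/ΣR = (95 K − 302 K)/2.967 = -69.8 W/m
(Negative Q' ⇒ heat flows inward; heat gain = 69.8 W/m.)

Q' = 69.8 W/m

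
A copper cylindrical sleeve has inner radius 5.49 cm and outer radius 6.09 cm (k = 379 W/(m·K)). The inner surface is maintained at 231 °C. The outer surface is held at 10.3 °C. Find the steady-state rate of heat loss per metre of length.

Q' = 5070 kW/m

Q' = 2πk·ΔT/ln(r₂/r₁) = 2π × 379 × 220.7 / ln(0.0609/0.0549) = 5.07×10^6 W/m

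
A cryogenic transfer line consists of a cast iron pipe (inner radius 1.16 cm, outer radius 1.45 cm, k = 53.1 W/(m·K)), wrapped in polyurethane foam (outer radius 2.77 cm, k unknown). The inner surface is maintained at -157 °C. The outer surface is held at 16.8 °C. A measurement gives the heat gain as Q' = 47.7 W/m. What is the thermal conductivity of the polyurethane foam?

ΣR = ΔT/Q' = |-157 − 16.8|/47.7 = 3.644 m·K/W
Known resistances:
  R'_cast iron = ln(0.0145/0.0116)/(2πk) = 0.2231/(2π·53.1) = 6.688×10^-4 m·K/W
R_polyurethane foam = ΣR − ΣR_known = 3.644 − 6.688×10^-4 = 3.643 m·K/W
ln(r₂/r₁)/(2πk) = 3.643 ⇒ k = 0.6473/(2π·3.643) = 0.0283 W/m·K

k = 0.0283 W/m·K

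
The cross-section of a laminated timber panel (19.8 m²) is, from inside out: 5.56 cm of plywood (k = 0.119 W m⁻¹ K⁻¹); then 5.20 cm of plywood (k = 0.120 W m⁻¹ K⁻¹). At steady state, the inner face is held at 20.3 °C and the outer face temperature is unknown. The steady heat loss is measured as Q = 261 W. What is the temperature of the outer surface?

Series resistances:
  R_plywood = L/(kA) = 0.0556/(0.119·19.8) = 0.02360 K/W
  R_plywood = L/(kA) = 0.0520/(0.120·19.8) = 0.02189 K/W
ΣR = 0.04548 K/W
ΔT = Q·ΣR = 261 × 0.04548 = 11.87 K
Heat flows outward, so T_out = T_in − ΔT = 20.3 − 11.87 = 8.43 °C

T_out = 8.43 °C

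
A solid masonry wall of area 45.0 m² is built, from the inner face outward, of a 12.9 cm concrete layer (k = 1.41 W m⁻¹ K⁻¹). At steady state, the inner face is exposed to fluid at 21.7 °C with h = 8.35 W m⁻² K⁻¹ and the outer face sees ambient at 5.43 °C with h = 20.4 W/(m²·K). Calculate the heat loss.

Series thermal resistances, inner to outer:
  R_conv,in = 1/(hA) = 1/(8.35·45.0) = 0.002661 K/W
  R_concrete = L/(kA) = 0.129/(1.41·45.0) = 0.002033 K/W
  R_conv,out = 1/(hA) = 1/(20.4·45.0) = 0.001089 K/W
ΣR = 0.002661 + 0.002033 + 0.001089 = 0.005783 K/W
Q = ΔT/ΣR = (21.7 °C − 5.43 °C)/0.005783 = 2810 W

Q = 2.81 kW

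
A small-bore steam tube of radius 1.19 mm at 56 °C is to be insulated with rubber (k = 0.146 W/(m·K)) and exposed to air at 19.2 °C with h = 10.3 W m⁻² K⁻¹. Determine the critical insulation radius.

For a cylinder, r_cr = k_ins/h = 0.146/10.3 = 0.0142 m = 1.42 cm

r_cr = 1.42 cm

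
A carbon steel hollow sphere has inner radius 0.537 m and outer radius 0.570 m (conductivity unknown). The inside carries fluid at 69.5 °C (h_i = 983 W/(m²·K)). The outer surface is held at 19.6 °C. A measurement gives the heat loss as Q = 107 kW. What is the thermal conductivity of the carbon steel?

k = 46.2 W/m·K

ΣR = ΔT/Q = |69.5 − 19.6|/1.07×10^5 = 4.664×10^-4 K/W
Known resistances:
  R_conv,in = 1/(4πr²h) = 1/(4π·0.537²·983) = 2.807×10^-4 K/W
R_carbon steel = ΣR − ΣR_known = 4.664×10^-4 − 2.807×10^-4 = 1.857×10^-4 K/W
(1/r₁−1/r₂)/(4πk) = 1.857×10^-4 ⇒ k = 0.1078/(4π·1.857×10^-4) = 46.2 W/m·K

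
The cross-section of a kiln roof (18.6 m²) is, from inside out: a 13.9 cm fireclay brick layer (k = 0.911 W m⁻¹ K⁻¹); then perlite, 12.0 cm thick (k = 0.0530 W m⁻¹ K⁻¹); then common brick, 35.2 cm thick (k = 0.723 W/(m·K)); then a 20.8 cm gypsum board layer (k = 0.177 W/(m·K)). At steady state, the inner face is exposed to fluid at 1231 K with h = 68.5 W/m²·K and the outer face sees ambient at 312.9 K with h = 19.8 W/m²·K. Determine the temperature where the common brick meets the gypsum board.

T = 584 K

Series thermal resistances, inner to outer:
  R_conv,in = 1/(hA) = 1/(68.5·18.6) = 7.849×10^-4 K/W
  R_fireclay brick = L/(kA) = 0.139/(0.911·18.6) = 0.008203 K/W
  R_perlite = L/(kA) = 0.120/(0.0530·18.6) = 0.1217 K/W
  R_common brick = L/(kA) = 0.352/(0.723·18.6) = 0.02618 K/W
  R_gypsum board = L/(kA) = 0.208/(0.177·18.6) = 0.06318 K/W
  R_conv,out = 1/(hA) = 1/(19.8·18.6) = 0.002715 K/W
ΣR = 7.849×10^-4 + 0.008203 + 0.1217 + 0.02618 + 0.06318 + 0.002715 = 0.2228 K/W
Q = ΔT/ΣR = (1231 K − 312.9 K)/0.2228 = 4121 W
From the inner boundary to the common brick/gypsum board interface, ΣR_partial = 0.1569 K/W.
T_interface = T_in − Q·ΣR_partial = 1231 K − (4121)(0.1569) = 584 K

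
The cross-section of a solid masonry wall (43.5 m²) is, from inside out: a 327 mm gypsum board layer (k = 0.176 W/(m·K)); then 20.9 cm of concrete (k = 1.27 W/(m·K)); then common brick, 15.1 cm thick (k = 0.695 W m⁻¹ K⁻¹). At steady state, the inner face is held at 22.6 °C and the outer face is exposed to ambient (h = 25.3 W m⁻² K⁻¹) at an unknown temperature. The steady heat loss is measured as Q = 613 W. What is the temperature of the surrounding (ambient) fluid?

T_out = -9.52 °C

Sum the resistances:
  R_gypsum board = L/(kA) = 0.327/(0.176·43.5) = 0.04271 K/W
  R_concrete = L/(kA) = 0.209/(1.27·43.5) = 0.003783 K/W
  R_common brick = L/(kA) = 0.151/(0.695·43.5) = 0.004995 K/W
  R_conv,out = 1/(hA) = 1/(25.3·43.5) = 9.086×10^-4 K/W
ΣR = 0.05240 K/W
ΔT = Q·ΣR = 613 × 0.05240 = 32.12 K
Heat flows outward, so T_out = T_in − ΔT = 22.6 − 32.12 = -9.52 °C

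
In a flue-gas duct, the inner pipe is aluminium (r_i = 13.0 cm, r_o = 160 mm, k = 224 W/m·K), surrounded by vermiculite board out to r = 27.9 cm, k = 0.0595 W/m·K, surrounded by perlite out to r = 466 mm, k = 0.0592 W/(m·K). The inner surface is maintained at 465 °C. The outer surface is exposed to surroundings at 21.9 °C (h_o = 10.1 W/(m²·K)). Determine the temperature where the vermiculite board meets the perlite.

T = 238 °C

Resistance network (inner→outer):
  R'_aluminium = ln(0.160/0.130)/(2πk) = 0.2076/(2π·224) = 1.475×10^-4 m·K/W
  R'_vermiculite board = ln(0.279/0.160)/(2πk) = 0.5560/(2π·0.0595) = 1.487 m·K/W
  R'_perlite = ln(0.466/0.279)/(2πk) = 0.5130/(2π·0.0592) = 1.379 m·K/W
  R'_conv,out = 1/(2πr h) = 1/(2π·0.466·10.1) = 0.03382 m·K/W
ΣR = 1.475×10^-4 + 1.487 + 1.379 + 0.03382 = 2.900 m·K/W
Q' = ΔT/ΣR = (465 °C − 21.9 °C)/2.900 = 152.8 W/m
From the inner boundary to the vermiculite board/perlite interface, ΣR_partial = 1.487 m·K/W.
T_interface = T_in − Q'·ΣR_partial = 465 °C − (152.8)(1.487) = 238 °C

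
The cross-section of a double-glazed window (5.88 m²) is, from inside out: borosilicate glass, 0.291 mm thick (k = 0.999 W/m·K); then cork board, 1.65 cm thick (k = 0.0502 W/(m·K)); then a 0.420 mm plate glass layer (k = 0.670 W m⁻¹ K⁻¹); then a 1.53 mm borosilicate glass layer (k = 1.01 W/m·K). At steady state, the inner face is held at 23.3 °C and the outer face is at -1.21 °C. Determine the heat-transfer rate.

Resistance network (inner→outer):
  R_borosilicate glass = L/(kA) = 2.91×10^-4/(0.999·5.88) = 4.954×10^-5 K/W
  R_cork board = L/(kA) = 0.0165/(0.0502·5.88) = 0.05590 K/W
  R_plate glass = L/(kA) = 4.20×10^-4/(0.670·5.88) = 1.066×10^-4 K/W
  R_borosilicate glass = L/(kA) = 0.00153/(1.01·5.88) = 2.576×10^-4 K/W
ΣR = 4.954×10^-5 + 0.05590 + 1.066×10^-4 + 2.576×10^-4 = 0.05631 K/W
Q = ΔT/ΣR = (23.3 °C − -1.21 °C)/0.05631 = 435 W

Q = 435 W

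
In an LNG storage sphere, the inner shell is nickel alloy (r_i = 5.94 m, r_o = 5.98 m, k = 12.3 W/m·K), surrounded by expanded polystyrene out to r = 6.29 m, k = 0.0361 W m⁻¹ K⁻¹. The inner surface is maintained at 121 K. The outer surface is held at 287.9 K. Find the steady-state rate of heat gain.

Resistance network (inner→outer):
  R_nickel alloy = (1/5.94 − 1/5.98)/(4πk) = 0.001126/(4π·12.3) = 7.285×10^-6 K/W
  R_expanded polystyrene = (1/5.98 − 1/6.29)/(4πk) = 0.008242/(4π·0.0361) = 0.01817 K/W
ΣR = 7.285×10^-6 + 0.01817 = 0.01818 K/W
Q = ΔT/ΣR = (121 K − 287.9 K)/0.01818 = -9180 W
(Negative Q ⇒ heat flows inward; heat gain = 9180 W.)

Q = 9.18 kW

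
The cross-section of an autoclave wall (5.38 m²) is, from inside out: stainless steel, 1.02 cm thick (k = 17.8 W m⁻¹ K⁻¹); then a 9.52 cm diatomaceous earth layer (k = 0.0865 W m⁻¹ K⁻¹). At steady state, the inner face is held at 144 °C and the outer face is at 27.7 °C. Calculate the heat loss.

Resistance network (inner→outer):
  R_stainless steel = L/(kA) = 0.0102/(17.8·5.38) = 1.065×10^-4 K/W
  R_diatomaceous earth = L/(kA) = 0.0952/(0.0865·5.38) = 0.2046 K/W
ΣR = 1.065×10^-4 + 0.2046 = 0.2047 K/W
Q = ΔT/ΣR = (144 °C − 27.7 °C)/0.2047 = 568 W

Q = 568 W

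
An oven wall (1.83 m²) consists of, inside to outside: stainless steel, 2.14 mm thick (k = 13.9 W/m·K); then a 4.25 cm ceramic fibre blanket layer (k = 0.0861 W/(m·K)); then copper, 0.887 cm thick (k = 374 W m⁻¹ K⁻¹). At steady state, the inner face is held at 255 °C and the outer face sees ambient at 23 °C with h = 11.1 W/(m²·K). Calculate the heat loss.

Resistance network (inner→outer):
  R_stainless steel = L/(kA) = 0.00214/(13.9·1.83) = 8.413×10^-5 K/W
  R_ceramic fibre blanket = L/(kA) = 0.0425/(0.0861·1.83) = 0.2697 K/W
  R_copper = L/(kA) = 0.00887/(374·1.83) = 1.296×10^-5 K/W
  R_conv,out = 1/(hA) = 1/(11.1·1.83) = 0.04923 K/W
ΣR = 8.413×10^-5 + 0.2697 + 1.296×10^-5 + 0.04923 = 0.3190 K/W
Q = ΔT/ΣR = (255 °C − 23 °C)/0.3190 = 727 W

Q = 727 W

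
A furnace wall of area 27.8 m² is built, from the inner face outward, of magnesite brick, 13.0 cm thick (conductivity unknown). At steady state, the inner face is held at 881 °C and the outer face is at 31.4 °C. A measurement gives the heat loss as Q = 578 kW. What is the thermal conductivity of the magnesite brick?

ΣR = ΔT/Q = |881 − 31.4|/5.78×10^5 = 0.001470 K/W
L/(kA) = 0.001470 ⇒ k = 0.130/(0.001470·27.8) = 3.18 W/m·K

k = 3.18 W/m·K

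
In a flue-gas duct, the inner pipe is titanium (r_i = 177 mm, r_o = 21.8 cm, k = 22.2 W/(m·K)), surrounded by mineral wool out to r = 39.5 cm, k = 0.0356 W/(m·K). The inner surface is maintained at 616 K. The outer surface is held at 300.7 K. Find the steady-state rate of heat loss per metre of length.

Q' = 119 W/m

Resistance network (inner→outer):
  R'_titanium = ln(0.218/0.177)/(2πk) = 0.2083/(2π·22.2) = 0.001494 m·K/W
  R'_mineral wool = ln(0.395/0.218)/(2πk) = 0.5944/(2π·0.0356) = 2.657 m·K/W
ΣR = 0.001494 + 2.657 = 2.658 m·K/W
Q' = ΔT/ΣR = (616 K − 300.7 K)/2.658 = 119 W/m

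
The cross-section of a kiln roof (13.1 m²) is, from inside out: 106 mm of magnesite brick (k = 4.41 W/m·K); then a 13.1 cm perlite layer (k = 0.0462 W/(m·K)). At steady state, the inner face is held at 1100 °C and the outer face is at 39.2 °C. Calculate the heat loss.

Q = 4860 W

Series thermal resistances, inner to outer:
  R_magnesite brick = L/(kA) = 0.106/(4.41·13.1) = 0.001835 K/W
  R_perlite = L/(kA) = 0.131/(0.0462·13.1) = 0.2165 K/W
ΣR = 0.001835 + 0.2165 = 0.2183 K/W
Q = ΔT/ΣR = (1100 °C − 39.2 °C)/0.2183 = 4860 W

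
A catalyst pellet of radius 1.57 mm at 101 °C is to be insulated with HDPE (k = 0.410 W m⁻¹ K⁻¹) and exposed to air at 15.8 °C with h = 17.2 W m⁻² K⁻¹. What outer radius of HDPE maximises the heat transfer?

r_cr = 4.77 cm

For a sphere, r_cr = 2k_ins/h = 2·0.410/17.2 = 0.0477 m = 4.77 cm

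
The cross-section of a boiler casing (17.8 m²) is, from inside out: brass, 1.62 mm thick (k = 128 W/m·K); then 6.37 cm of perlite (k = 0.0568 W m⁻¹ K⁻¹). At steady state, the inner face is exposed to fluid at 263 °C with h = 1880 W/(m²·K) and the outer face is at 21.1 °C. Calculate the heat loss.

Treat each layer as a resistance in series:
  R_conv,in = 1/(hA) = 1/(1880·17.8) = 2.988×10^-5 K/W
  R_brass = L/(kA) = 0.00162/(128·17.8) = 7.110×10^-7 K/W
  R_perlite = L/(kA) = 0.0637/(0.0568·17.8) = 0.06300 K/W
ΣR = 2.988×10^-5 + 7.110×10^-7 + 0.06300 = 0.06303 K/W
Q = ΔT/ΣR = (263 °C − 21.1 °C)/0.06303 = 3840 W

Q = 3.84 kW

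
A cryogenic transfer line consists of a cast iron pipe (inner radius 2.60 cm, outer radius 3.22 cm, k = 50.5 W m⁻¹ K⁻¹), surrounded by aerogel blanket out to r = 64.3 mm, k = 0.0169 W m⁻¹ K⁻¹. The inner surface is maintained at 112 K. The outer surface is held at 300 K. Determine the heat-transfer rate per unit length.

Q' = 28.9 W/m

Treat each layer as a resistance in series:
  R'_cast iron = ln(0.0322/0.0260)/(2πk) = 0.2139/(2π·50.5) = 6.740×10^-4 m·K/W
  R'_aerogel blanket = ln(0.0643/0.0322)/(2πk) = 0.6916/(2π·0.0169) = 6.513 m·K/W
ΣR = 6.740×10^-4 + 6.513 = 6.514 m·K/W
Q' = ΔT/ΣR = (112 K − 300 K)/6.514 = -28.9 W/m
(Negative Q' ⇒ heat flows inward; heat gain = 28.9 W/m.)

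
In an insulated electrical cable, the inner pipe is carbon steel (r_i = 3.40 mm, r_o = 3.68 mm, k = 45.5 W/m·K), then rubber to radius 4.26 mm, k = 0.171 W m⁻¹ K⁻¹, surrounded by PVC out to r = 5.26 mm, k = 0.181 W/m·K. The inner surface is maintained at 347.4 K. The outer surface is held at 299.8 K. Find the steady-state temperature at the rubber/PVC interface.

T = 327.2 K

Treat each layer as a resistance in series:
  R'_carbon steel = ln(0.00368/0.00340)/(2πk) = 0.07914/(2π·45.5) = 2.768×10^-4 m·K/W
  R'_rubber = ln(0.00426/0.00368)/(2πk) = 0.1464/(2π·0.171) = 0.1362 m·K/W
  R'_PVC = ln(0.00526/0.00426)/(2πk) = 0.2109/(2π·0.181) = 0.1854 m·K/W
ΣR = 2.768×10^-4 + 0.1362 + 0.1854 = 0.3219 m·K/W
Q' = ΔT/ΣR = (347.4 K − 299.8 K)/0.3219 = 147.9 W/m
From the inner boundary to the rubber/PVC interface, ΣR_partial = 0.1365 m·K/W.
T_interface = T_in − Q'·ΣR_partial = 347.4 K − (147.9)(0.1365) = 327.2 K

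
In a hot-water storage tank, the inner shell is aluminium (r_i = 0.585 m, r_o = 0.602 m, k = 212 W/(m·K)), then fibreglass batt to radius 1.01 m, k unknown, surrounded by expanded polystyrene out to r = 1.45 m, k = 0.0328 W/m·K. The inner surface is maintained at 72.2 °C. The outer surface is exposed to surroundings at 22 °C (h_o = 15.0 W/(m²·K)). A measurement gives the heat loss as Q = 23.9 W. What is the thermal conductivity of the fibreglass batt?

ΣR = ΔT/Q = |72.2 − 22|/23.9 = 2.100 K/W
Known resistances:
  R_aluminium = (1/0.585 − 1/0.602)/(4πk) = 0.04827/(4π·212) = 1.812×10^-5 K/W
  R_expanded polystyrene = (1/1.01 − 1/1.45)/(4πk) = 0.3004/(4π·0.0328) = 0.7289 K/W
  R_conv,out = 1/(4πr²h) = 1/(4π·1.45²·15.0) = 0.002523 K/W
R_fibreglass batt = ΣR − ΣR_known = 2.100 − 0.7314 = 1.369 K/W
(1/r₁−1/r₂)/(4πk) = 1.369 ⇒ k = 0.6710/(4π·1.369) = 0.0390 W/m·K

k = 0.0390 W/m·K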